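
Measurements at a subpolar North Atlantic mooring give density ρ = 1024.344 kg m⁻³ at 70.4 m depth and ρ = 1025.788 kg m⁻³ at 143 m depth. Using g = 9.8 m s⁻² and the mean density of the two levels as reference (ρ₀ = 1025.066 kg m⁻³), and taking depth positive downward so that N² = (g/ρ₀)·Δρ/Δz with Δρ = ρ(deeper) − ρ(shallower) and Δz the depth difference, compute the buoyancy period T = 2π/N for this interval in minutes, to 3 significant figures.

Δρ = 1025.788 − 1024.344 = 1.444 kg m⁻³ over Δz = 143 − 70.4 = 72.6 m.
N² = (9.8/1025.066) × (1.444/72.6) = 1.9015 × 10⁻⁴ s⁻².
N = √(1.9015 × 10⁻⁴) = 0.013789 rad s⁻¹, so T = 2π/N = 455.67 s = 7.5945 min ≈ 7.59 min.

7.59 min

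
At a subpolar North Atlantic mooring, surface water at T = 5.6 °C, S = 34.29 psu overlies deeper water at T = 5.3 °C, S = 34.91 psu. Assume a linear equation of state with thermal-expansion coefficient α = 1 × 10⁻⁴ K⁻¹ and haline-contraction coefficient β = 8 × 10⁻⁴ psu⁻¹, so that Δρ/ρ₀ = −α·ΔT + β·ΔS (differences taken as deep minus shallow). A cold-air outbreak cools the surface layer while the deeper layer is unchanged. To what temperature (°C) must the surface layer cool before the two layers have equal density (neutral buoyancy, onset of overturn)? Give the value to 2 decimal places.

0.34 °C

Neutral buoyancy requires Δρ = 0, i.e. −α(T_deep − T_surf′) + β(S_deep − S_surf) = 0.
T_surf′ = T_deep − (β/α)·ΔS = 5.3 − (8 × 10⁻⁴/1 × 10⁻⁴)·(+0.62) = 0.3400 °C.
Cooling required: 5.6 − (0.3400) = 5.2600 °C.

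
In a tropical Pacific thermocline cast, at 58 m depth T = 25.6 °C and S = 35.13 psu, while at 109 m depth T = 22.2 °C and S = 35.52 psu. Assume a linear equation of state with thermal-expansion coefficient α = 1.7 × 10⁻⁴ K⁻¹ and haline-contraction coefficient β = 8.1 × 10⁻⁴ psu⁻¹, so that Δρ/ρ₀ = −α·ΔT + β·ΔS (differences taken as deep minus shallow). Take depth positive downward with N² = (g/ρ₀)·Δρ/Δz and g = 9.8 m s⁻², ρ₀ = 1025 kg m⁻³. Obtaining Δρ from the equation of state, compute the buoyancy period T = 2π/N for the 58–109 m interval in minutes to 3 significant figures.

ΔT = -3.4 K, ΔS = +0.39 psu (deep − shallow).
Δρ/ρ₀ = −αΔT + βΔS = 5.78 × 10⁻⁴ + 3.159 × 10⁻⁴ = 8.939 × 10⁻⁴, so Δρ ≈ 0.9162 kg m⁻³.
N² = (g/ρ₀)·Δρ/Δz = g·(Δρ/ρ₀)/Δz = 9.8 × 8.939 × 10⁻⁴ / 51 = 1.7177 × 10⁻⁴ s⁻².
N = √(1.7177 × 10⁻⁴) = 0.013106 rad s⁻¹ → T = 2π/N = 479.41 s = 7.9902 min ≈ 7.99 min.

7.99 min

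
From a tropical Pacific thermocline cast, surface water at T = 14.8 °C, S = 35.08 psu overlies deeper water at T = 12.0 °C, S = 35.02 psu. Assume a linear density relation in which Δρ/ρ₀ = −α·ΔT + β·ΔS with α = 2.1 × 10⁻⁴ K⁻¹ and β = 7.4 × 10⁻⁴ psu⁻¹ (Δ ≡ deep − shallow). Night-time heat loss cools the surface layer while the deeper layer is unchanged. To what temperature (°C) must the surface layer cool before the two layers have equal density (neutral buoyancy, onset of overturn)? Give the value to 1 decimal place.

12.2 °C

Neutral buoyancy requires Δρ = 0, i.e. −α(T_deep − T_surf′) + β(S_deep − S_surf) = 0.
T_surf′ = T_deep − (β/α)·ΔS = 12.0 − (7.4 × 10⁻⁴/2.1 × 10⁻⁴)·(-0.06) = 12.211 °C.
Cooling required: 14.8 − (12.211) = 2.589 °C.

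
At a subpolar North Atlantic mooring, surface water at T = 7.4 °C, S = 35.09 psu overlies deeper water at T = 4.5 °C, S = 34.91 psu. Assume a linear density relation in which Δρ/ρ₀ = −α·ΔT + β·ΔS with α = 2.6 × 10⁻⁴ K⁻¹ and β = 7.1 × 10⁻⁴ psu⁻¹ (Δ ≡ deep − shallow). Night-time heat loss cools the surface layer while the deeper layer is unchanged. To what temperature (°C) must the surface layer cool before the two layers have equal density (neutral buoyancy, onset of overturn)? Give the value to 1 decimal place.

5.0 °C

Neutral buoyancy requires Δρ = 0, i.e. −α(T_deep − T_surf′) + β(S_deep − S_surf) = 0.
T_surf′ = T_deep − (β/α)·ΔS = 4.5 − (7.1 × 10⁻⁴/2.6 × 10⁻⁴)·(-0.18) = 4.992 °C.
Cooling required: 7.4 − (4.992) = 2.408 °C.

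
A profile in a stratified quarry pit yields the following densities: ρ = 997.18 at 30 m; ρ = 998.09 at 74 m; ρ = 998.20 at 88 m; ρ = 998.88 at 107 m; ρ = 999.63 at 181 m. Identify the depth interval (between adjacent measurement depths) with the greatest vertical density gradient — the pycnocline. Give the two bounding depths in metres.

Compute the density gradient over each adjacent pair:
  30–74 m: Δρ/Δz = 0.91/44 = 0.021 kg m⁻⁴
  74–88 m: Δρ/Δz = 0.11/14 = 7.9 × 10⁻³ kg m⁻⁴
  88–107 m: Δρ/Δz = 0.68/19 = 0.036 kg m⁻⁴
  107–181 m: Δρ/Δz = 0.75/74 = 0.010 kg m⁻⁴
The largest gradient is in the 88–107 m interval — the pycnocline.

88–107 m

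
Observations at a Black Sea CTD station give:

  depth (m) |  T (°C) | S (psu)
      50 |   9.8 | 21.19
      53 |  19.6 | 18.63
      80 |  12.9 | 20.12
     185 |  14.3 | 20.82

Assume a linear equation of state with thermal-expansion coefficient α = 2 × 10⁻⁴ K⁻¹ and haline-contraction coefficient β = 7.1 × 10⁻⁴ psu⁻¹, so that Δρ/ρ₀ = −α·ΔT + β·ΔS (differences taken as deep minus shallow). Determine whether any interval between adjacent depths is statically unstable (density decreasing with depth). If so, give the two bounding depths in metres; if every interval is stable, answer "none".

Evaluate Δρ/ρ₀ = −αΔT + βΔS across each adjacent pair:
  50–53 m: −αΔT+βΔS = −(2 × 10⁻⁴)(+9.8)+(7.1 × 10⁻⁴)(-2.56) = -3.8 × 10⁻³ → UNSTABLE
  53–80 m: −αΔT+βΔS = −(2 × 10⁻⁴)(-6.7)+(7.1 × 10⁻⁴)(+1.49) = 2.4 × 10⁻³ → stable
  80–185 m: −αΔT+βΔS = −(2 × 10⁻⁴)(+1.4)+(7.1 × 10⁻⁴)(+0.70) = 2.2 × 10⁻⁴ → stable
The 50–53 m interval has Δρ < 0: lighter water underlies denser water.

50–53 m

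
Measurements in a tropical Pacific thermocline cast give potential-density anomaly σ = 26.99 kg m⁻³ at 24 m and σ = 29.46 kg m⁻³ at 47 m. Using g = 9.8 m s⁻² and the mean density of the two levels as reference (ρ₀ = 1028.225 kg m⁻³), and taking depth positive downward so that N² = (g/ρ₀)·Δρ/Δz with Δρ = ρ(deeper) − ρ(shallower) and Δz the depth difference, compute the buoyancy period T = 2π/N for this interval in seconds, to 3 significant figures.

Δρ = 1029.46 − 1026.99 = 2.47 kg m⁻³ over Δz = 47 − 24 = 23 m.
N² = (9.8/1028.225) × (2.47/23) = 1.0235 × 10⁻³ s⁻².
N = √(1.0235 × 10⁻³) = 0.031992 rad s⁻¹, so T = 2π/N = 196.40 s ≈ 196 s.
A positive N² confirms static stability across the interval.

196 s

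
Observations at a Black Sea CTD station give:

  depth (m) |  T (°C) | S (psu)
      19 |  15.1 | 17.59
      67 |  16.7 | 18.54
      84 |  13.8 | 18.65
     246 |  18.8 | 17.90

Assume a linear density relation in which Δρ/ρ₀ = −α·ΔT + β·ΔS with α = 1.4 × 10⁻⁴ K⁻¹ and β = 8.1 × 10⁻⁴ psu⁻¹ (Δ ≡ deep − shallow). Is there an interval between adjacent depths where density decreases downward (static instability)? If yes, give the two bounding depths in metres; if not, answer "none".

Evaluate Δρ/ρ₀ = −αΔT + βΔS across each adjacent pair:
  19–67 m: −αΔT+βΔS = −(1.4 × 10⁻⁴)(+1.6)+(8.1 × 10⁻⁴)(+0.95) = 5.5 × 10⁻⁴ → stable
  67–84 m: −αΔT+βΔS = −(1.4 × 10⁻⁴)(-2.9)+(8.1 × 10⁻⁴)(+0.11) = 5.0 × 10⁻⁴ → stable
  84–246 m: −αΔT+βΔS = −(1.4 × 10⁻⁴)(+5.0)+(8.1 × 10⁻⁴)(-0.75) = -1.3 × 10⁻³ → UNSTABLE
The 84–246 m interval has Δρ < 0: lighter water underlies denser water.

84–246 m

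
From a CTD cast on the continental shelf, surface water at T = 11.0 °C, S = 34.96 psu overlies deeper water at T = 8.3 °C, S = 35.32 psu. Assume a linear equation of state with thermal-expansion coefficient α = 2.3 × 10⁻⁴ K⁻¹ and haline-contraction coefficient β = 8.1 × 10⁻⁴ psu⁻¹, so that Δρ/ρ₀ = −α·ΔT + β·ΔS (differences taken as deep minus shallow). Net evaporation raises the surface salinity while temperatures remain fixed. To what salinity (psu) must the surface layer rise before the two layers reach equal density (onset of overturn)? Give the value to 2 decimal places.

36.09 psu

Neutral buoyancy requires −α(T_deep − T_surf) + β(S_deep − S_surf′) = 0.
S_surf′ = S_deep − (α/β)·ΔT = 35.32 − (2.3 × 10⁻⁴/8.1 × 10⁻⁴)·(-2.7) = 36.0867 psu.
Increase required: 36.0867 − 34.96 = 1.1267 psu.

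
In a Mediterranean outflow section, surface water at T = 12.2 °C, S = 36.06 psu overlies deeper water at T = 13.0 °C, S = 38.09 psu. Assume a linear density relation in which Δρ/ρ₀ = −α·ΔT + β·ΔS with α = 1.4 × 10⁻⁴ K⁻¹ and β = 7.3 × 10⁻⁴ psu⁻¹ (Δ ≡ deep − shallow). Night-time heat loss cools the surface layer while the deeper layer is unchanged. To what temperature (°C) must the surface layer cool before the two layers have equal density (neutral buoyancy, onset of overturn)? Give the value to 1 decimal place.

2.4 °C

Neutral buoyancy requires Δρ = 0, i.e. −α(T_deep − T_surf′) + β(S_deep − S_surf) = 0.
T_surf′ = T_deep − (β/α)·ΔS = 13.0 − (7.3 × 10⁻⁴/1.4 × 10⁻⁴)·(+2.03) = 2.415 °C.
Cooling required: 12.2 − (2.415) = 9.785 °C.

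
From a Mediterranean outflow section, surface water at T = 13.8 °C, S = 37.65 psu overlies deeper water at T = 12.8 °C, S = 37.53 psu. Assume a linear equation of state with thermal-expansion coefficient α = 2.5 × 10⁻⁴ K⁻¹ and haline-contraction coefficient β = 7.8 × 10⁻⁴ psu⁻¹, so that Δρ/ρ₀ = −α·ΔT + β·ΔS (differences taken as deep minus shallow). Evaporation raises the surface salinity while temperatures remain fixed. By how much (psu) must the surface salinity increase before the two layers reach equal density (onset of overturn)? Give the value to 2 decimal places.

Neutral buoyancy requires −α(T_deep − T_surf) + β(S_deep − S_surf′) = 0.
S_surf′ = S_deep − (α/β)·ΔT = 37.53 − (2.5 × 10⁻⁴/7.8 × 10⁻⁴)·(-1.0) = 37.8505 psu.
Increase required: 37.8505 − 37.65 = 0.2005 psu.

0.20 psu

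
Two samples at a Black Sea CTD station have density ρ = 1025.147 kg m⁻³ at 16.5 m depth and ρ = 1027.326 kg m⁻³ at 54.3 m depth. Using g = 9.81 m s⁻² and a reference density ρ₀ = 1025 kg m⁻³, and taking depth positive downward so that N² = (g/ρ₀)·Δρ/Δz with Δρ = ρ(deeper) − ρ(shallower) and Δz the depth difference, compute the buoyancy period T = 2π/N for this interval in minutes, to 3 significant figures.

4.46 min

Δρ = 1027.326 − 1025.147 = 2.179 kg m⁻³ over Δz = 54.3 − 16.5 = 37.8 m.
N² = (9.81/1025) × (2.179/37.8) = 5.5171 × 10⁻⁴ s⁻².
N = √(5.5171 × 10⁻⁴) = 0.023489 rad s⁻¹, so T = 2π/N = 267.49 s = 4.4582 min ≈ 4.46 min.
A positive N² confirms static stability across the interval.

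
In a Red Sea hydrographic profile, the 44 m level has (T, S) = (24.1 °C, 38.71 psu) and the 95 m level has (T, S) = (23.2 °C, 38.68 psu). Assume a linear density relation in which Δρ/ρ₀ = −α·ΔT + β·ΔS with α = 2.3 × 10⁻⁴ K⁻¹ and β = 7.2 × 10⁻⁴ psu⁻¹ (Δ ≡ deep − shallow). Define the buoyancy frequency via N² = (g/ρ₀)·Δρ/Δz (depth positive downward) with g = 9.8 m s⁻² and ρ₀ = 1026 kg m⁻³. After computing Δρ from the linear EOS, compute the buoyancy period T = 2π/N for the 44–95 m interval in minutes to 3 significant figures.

ΔT = -0.9 K, ΔS = -0.03 psu (deep − shallow).
Δρ/ρ₀ = −αΔT + βΔS = 2.07 × 10⁻⁴ − 2.16 × 10⁻⁵ = 1.854 × 10⁻⁴, so Δρ ≈ 0.1902 kg m⁻³.
N² = (g/ρ₀)·Δρ/Δz = g·(Δρ/ρ₀)/Δz = 9.8 × 1.854 × 10⁻⁴ / 51 = 3.5626 × 10⁻⁵ s⁻².
N = √(3.5626 × 10⁻⁵) = 5.9688 × 10⁻³ rad s⁻¹ → T = 2π/N = 1.0527 × 10³ s = 17.545 min ≈ 17.5 min.

17.5 min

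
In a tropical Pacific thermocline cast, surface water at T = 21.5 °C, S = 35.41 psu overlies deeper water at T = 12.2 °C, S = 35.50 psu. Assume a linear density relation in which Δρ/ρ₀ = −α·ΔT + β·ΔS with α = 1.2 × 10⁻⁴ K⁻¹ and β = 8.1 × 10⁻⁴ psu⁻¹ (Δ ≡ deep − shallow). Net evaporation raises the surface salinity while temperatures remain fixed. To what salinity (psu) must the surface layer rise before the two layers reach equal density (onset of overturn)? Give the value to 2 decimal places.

36.88 psu

Neutral buoyancy requires −α(T_deep − T_surf) + β(S_deep − S_surf′) = 0.
S_surf′ = S_deep − (α/β)·ΔT = 35.50 − (1.2 × 10⁻⁴/8.1 × 10⁻⁴)·(-9.3) = 36.8778 psu.
Increase required: 36.8778 − 35.41 = 1.4678 psu.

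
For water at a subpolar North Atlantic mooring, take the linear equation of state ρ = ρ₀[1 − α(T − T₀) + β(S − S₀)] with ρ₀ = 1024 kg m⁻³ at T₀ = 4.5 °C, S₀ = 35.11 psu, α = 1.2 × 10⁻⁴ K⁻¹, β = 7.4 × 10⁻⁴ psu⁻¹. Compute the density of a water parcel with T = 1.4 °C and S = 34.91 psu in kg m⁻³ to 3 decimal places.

T − T₀ = -3.1 K, S − S₀ = -0.20 psu.
Bracket = 1 − α·(-3.1) + β·(-0.20) = 1 + (2.24 × 10⁻⁴) = 1.0002240.
ρ = 1024 × 1.0002240 = 1024.229 kg m⁻³.

1024.229 kg m⁻³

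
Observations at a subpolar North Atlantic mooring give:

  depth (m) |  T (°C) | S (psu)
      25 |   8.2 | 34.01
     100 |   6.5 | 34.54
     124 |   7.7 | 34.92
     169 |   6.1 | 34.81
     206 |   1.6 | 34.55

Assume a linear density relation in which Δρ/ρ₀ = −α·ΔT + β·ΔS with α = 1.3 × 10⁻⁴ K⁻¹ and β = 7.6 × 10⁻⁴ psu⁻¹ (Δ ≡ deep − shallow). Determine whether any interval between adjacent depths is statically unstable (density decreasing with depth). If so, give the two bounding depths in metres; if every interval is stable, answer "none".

Evaluate Δρ/ρ₀ = −αΔT + βΔS across each adjacent pair:
  25–100 m: −αΔT+βΔS = −(1.3 × 10⁻⁴)(-1.7)+(7.6 × 10⁻⁴)(+0.53) = 6.2 × 10⁻⁴ → stable
  100–124 m: −αΔT+βΔS = −(1.3 × 10⁻⁴)(+1.2)+(7.6 × 10⁻⁴)(+0.38) = 1.3 × 10⁻⁴ → stable
  124–169 m: −αΔT+βΔS = −(1.3 × 10⁻⁴)(-1.6)+(7.6 × 10⁻⁴)(-0.11) = 1.2 × 10⁻⁴ → stable
  169–206 m: −αΔT+βΔS = −(1.3 × 10⁻⁴)(-4.5)+(7.6 × 10⁻⁴)(-0.26) = 3.9 × 10⁻⁴ → stable
Every interval has Δρ > 0: the column is stably stratified throughout.

none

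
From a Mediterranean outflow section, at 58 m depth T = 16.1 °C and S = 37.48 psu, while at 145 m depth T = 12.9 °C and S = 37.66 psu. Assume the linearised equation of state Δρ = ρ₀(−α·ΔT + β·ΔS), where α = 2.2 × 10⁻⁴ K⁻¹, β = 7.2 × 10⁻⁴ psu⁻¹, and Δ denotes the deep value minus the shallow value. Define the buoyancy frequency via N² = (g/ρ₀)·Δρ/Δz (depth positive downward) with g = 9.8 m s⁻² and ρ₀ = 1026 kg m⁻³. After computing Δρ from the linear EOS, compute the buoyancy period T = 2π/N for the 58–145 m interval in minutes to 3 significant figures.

10.8 min

ΔT = -3.2 K, ΔS = +0.18 psu (deep − shallow).
Δρ/ρ₀ = −αΔT + βΔS = 7.04 × 10⁻⁴ + 1.296 × 10⁻⁴ = 8.336 × 10⁻⁴, so Δρ ≈ 0.8553 kg m⁻³.
N² = (g/ρ₀)·Δρ/Δz = g·(Δρ/ρ₀)/Δz = 9.8 × 8.336 × 10⁻⁴ / 87 = 9.3900 × 10⁻⁵ s⁻².
N = √(9.3900 × 10⁻⁵) = 9.6902 × 10⁻³ rad s⁻¹ → T = 2π/N = 648.41 s = 10.807 min ≈ 10.8 min.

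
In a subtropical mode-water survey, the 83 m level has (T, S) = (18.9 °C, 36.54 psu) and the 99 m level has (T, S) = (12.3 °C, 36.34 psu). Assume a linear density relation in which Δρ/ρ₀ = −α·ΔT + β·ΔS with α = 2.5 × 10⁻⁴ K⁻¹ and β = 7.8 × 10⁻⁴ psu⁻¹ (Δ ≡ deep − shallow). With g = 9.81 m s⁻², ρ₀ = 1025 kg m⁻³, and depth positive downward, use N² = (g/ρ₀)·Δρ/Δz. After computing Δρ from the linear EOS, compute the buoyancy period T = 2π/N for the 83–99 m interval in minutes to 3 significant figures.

3.46 min

ΔT = -6.6 K, ΔS = -0.20 psu (deep − shallow).
Δρ/ρ₀ = −αΔT + βΔS = 1.65 × 10⁻³ − 1.56 × 10⁻⁴ = 1.494 × 10⁻³, so Δρ ≈ 1.531 kg m⁻³.
N² = (g/ρ₀)·Δρ/Δz = g·(Δρ/ρ₀)/Δz = 9.81 × 1.494 × 10⁻³ / 16 = 9.1601 × 10⁻⁴ s⁻².
N = √(9.1601 × 10⁻⁴) = 0.030266 rad s⁻¹ → T = 2π/N = 207.60 s = 3.4600 min ≈ 3.46 min.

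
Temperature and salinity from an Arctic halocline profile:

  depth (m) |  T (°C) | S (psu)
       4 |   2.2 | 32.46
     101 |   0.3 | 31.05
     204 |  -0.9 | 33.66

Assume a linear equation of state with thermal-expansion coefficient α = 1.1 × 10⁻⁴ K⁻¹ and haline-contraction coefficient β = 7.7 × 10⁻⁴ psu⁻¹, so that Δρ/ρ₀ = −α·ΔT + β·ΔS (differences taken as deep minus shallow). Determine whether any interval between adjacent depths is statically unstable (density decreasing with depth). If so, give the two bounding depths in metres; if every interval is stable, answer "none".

4–101 m

Evaluate Δρ/ρ₀ = −αΔT + βΔS across each adjacent pair:
  4–101 m: −αΔT+βΔS = −(1.1 × 10⁻⁴)(-1.9)+(7.7 × 10⁻⁴)(-1.41) = -8.8 × 10⁻⁴ → UNSTABLE
  101–204 m: −αΔT+βΔS = −(1.1 × 10⁻⁴)(-1.2)+(7.7 × 10⁻⁴)(+2.61) = 2.1 × 10⁻³ → stable
The 4–101 m interval has Δρ < 0: lighter water underlies denser water.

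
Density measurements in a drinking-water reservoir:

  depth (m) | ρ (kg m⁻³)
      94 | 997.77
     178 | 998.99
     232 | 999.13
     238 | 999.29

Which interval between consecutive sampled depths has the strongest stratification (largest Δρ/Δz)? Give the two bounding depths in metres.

232–238 m

Compute the density gradient over each adjacent pair:
  94–178 m: Δρ/Δz = 1.22/84 = 0.015 kg m⁻⁴
  178–232 m: Δρ/Δz = 0.14/54 = 2.6 × 10⁻³ kg m⁻⁴
  232–238 m: Δρ/Δz = 0.16/6 = 0.027 kg m⁻⁴
The largest gradient is in the 232–238 m interval — the pycnocline.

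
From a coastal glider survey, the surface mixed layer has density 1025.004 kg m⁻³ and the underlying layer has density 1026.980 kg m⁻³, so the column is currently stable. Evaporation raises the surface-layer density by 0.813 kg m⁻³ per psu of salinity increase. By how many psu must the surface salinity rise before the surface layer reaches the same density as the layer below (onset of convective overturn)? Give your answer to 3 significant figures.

Density deficit of the surface layer: 1026.980 − 1025.004 = 1.976 kg m⁻³.
Required change = 1.976 / 0.813 = 2.43 psu.

2.43 psu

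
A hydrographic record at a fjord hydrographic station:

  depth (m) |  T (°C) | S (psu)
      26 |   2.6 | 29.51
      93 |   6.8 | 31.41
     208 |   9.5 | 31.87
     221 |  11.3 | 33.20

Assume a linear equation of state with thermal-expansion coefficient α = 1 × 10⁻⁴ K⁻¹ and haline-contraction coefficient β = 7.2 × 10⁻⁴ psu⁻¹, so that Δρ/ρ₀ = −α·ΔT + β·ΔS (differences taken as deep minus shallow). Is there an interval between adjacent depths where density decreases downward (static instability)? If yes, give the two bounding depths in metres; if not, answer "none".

Evaluate Δρ/ρ₀ = −αΔT + βΔS across each adjacent pair:
  26–93 m: −αΔT+βΔS = −(1 × 10⁻⁴)(+4.2)+(7.2 × 10⁻⁴)(+1.90) = 9.5 × 10⁻⁴ → stable
  93–208 m: −αΔT+βΔS = −(1 × 10⁻⁴)(+2.7)+(7.2 × 10⁻⁴)(+0.46) = 6.1 × 10⁻⁵ → stable
  208–221 m: −αΔT+βΔS = −(1 × 10⁻⁴)(+1.8)+(7.2 × 10⁻⁴)(+1.33) = 7.8 × 10⁻⁴ → stable
Every interval has Δρ > 0: the column is stably stratified throughout.

none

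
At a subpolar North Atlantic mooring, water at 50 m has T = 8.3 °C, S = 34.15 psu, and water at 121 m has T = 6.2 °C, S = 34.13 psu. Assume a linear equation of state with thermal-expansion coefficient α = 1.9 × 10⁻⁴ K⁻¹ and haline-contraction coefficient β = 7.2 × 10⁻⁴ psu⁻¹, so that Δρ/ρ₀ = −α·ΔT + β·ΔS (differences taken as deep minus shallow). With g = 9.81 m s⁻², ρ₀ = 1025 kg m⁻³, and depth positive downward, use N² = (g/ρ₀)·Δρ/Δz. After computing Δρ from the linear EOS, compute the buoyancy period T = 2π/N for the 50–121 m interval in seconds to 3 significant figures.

ΔT = -2.1 K, ΔS = -0.02 psu (deep − shallow).
Δρ/ρ₀ = −αΔT + βΔS = 3.99 × 10⁻⁴ − 1.44 × 10⁻⁵ = 3.846 × 10⁻⁴, so Δρ ≈ 0.3942 kg m⁻³.
N² = (g/ρ₀)·Δρ/Δz = g·(Δρ/ρ₀)/Δz = 9.81 × 3.846 × 10⁻⁴ / 71 = 5.3140 × 10⁻⁵ s⁻².
N = √(5.3140 × 10⁻⁵) = 7.2897 × 10⁻³ rad s⁻¹ → T = 2π/N = 861.93 s ≈ 862 s.

862 s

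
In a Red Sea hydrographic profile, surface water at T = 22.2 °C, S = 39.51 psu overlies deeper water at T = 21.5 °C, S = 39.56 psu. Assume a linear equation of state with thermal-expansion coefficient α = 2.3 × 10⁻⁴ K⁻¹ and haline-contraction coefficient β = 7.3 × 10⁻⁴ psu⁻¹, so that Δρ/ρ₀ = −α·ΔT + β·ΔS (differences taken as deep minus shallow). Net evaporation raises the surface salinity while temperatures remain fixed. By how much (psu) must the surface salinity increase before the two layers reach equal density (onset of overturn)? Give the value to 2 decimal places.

Neutral buoyancy requires −α(T_deep − T_surf) + β(S_deep − S_surf′) = 0.
S_surf′ = S_deep − (α/β)·ΔT = 39.56 − (2.3 × 10⁻⁴/7.3 × 10⁻⁴)·(-0.7) = 39.7805 psu.
Increase required: 39.7805 − 39.51 = 0.2705 psu.

0.27 psu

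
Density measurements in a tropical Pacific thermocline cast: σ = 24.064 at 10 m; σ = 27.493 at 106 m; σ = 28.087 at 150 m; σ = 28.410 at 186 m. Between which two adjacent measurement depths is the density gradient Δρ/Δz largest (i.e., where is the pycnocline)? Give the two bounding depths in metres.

Compute the density gradient over each adjacent pair:
  10–106 m: Δρ/Δz = 3.429/96 = 0.036 kg m⁻⁴
  106–150 m: Δρ/Δz = 0.594/44 = 0.013 kg m⁻⁴
  150–186 m: Δρ/Δz = 0.323/36 = 9.0 × 10⁻³ kg m⁻⁴
The largest gradient is in the 10–106 m interval — the pycnocline.

10–106 m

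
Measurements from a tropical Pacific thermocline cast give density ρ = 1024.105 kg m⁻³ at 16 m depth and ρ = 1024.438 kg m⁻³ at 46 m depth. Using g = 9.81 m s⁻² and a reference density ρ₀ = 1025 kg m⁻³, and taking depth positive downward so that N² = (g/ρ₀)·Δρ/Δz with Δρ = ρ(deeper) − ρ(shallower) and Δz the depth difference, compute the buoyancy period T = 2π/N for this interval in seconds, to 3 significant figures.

Δρ = 1024.438 − 1024.105 = 0.333 kg m⁻³ over Δz = 46 − 16 = 30 m.
N² = (9.81/1025) × (0.333/30) = 1.0624 × 10⁻⁴ s⁻².
N = √(1.0624 × 10⁻⁴) = 0.010307 rad s⁻¹, so T = 2π/N = 609.60 s ≈ 610 s.

610 s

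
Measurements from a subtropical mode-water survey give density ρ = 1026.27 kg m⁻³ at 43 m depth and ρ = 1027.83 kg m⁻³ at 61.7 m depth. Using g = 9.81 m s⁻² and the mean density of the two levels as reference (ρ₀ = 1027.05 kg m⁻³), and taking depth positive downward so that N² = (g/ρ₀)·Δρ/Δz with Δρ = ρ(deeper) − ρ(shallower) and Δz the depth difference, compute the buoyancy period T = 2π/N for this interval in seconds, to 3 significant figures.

Δρ = 1027.83 − 1026.27 = 1.56 kg m⁻³ over Δz = 61.7 − 43 = 18.7 m.
N² = (9.81/1027.05) × (1.56/18.7) = 7.9682 × 10⁻⁴ s⁻².
N = √(7.9682 × 10⁻⁴) = 0.028228 rad s⁻¹, so T = 2π/N = 222.59 s ≈ 223 s.

223 s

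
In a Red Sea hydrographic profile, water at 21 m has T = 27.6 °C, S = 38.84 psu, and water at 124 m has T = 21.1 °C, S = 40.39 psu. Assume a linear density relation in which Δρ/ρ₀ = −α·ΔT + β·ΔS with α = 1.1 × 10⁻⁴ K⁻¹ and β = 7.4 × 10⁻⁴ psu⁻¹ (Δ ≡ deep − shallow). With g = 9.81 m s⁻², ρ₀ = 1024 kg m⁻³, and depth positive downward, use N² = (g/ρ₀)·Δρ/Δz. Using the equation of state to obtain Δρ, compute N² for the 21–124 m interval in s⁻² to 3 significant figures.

ΔT = -6.5 K, ΔS = +1.55 psu (deep − shallow).
Δρ/ρ₀ = −αΔT + βΔS = 7.15 × 10⁻⁴ + 1.147 × 10⁻³ = 1.862 × 10⁻³, so Δρ ≈ 1.907 kg m⁻³.
N² = (g/ρ₀)·Δρ/Δz = g·(Δρ/ρ₀)/Δz = 9.81 × 1.862 × 10⁻³ / 103 = 1.7734 × 10⁻⁴ s⁻² ≈ 1.77 × 10⁻⁴ s⁻².

1.77 × 10⁻⁴ s⁻²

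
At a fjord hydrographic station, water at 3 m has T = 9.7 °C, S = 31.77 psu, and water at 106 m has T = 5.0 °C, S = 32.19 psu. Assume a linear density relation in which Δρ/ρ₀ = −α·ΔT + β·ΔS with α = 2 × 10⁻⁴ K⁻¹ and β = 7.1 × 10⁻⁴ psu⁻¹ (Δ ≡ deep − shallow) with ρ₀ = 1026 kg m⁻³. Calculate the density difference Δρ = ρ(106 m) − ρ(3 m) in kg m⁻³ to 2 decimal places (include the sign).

+1.27 kg m⁻³

ΔT = -4.7 K, ΔS = +0.42 psu (deep − shallow).
Δρ/ρ₀ = −(2 × 10⁻⁴)(-4.7) + (7.1 × 10⁻⁴)(+0.42) = 1.2382 × 10⁻³.
Δρ = 1026 × (1.2382 × 10⁻³) = +1.27 kg m⁻³.
Positive Δρ: denser below, stable.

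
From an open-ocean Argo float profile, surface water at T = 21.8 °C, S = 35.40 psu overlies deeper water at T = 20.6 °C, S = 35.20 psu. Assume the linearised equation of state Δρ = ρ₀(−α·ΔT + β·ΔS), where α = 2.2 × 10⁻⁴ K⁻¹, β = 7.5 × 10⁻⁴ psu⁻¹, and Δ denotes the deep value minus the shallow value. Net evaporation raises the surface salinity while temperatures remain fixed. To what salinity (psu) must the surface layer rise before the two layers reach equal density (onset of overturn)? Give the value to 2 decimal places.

35.55 psu

Neutral buoyancy requires −α(T_deep − T_surf) + β(S_deep − S_surf′) = 0.
S_surf′ = S_deep − (α/β)·ΔT = 35.20 − (2.2 × 10⁻⁴/7.5 × 10⁻⁴)·(-1.2) = 35.5520 psu.
Increase required: 35.5520 − 35.40 = 0.1520 psu.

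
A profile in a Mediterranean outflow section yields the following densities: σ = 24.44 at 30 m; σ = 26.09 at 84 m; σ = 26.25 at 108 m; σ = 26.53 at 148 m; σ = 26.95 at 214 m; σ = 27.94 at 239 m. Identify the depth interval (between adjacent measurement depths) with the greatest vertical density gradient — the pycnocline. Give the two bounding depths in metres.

214–239 m

Compute the density gradient over each adjacent pair:
  30–84 m: Δρ/Δz = 1.65/54 = 0.031 kg m⁻⁴
  84–108 m: Δρ/Δz = 0.16/24 = 6.7 × 10⁻³ kg m⁻⁴
  108–148 m: Δρ/Δz = 0.28/40 = 7.0 × 10⁻³ kg m⁻⁴
  148–214 m: Δρ/Δz = 0.42/66 = 6.4 × 10⁻³ kg m⁻⁴
  214–239 m: Δρ/Δz = 0.99/25 = 0.040 kg m⁻⁴
The largest gradient is in the 214–239 m interval — the pycnocline.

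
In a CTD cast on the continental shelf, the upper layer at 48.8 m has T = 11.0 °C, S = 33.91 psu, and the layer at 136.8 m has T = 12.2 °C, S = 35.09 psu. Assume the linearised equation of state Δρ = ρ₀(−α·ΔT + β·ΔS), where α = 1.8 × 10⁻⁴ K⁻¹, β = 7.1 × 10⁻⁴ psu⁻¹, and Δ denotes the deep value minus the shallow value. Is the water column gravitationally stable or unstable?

stable

ΔT = 12.2 − 11.0 = +1.2 K and ΔS = 35.09 − 33.91 = +1.18 psu (deep − shallow).
−αΔT = -2.16 × 10⁻⁴; βΔS = 8.378 × 10⁻⁴; sum Δρ/ρ₀ = 6.218 × 10⁻⁴.
Δρ/ρ₀ > 0, so Δρ > 0: deeper water is denser → statically stable.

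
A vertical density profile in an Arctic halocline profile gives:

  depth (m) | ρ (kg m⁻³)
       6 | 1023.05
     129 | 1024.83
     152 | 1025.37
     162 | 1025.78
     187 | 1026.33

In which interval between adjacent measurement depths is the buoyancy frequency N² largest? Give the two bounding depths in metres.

152–162 m

Compute the density gradient over each adjacent pair:
  6–129 m: Δρ/Δz = 1.78/123 = 0.014 kg m⁻⁴
  129–152 m: Δρ/Δz = 0.54/23 = 0.023 kg m⁻⁴
  152–162 m: Δρ/Δz = 0.41/10 = 0.041 kg m⁻⁴
  162–187 m: Δρ/Δz = 0.55/25 = 0.022 kg m⁻⁴
The largest gradient is in the 152–162 m interval — the pycnocline.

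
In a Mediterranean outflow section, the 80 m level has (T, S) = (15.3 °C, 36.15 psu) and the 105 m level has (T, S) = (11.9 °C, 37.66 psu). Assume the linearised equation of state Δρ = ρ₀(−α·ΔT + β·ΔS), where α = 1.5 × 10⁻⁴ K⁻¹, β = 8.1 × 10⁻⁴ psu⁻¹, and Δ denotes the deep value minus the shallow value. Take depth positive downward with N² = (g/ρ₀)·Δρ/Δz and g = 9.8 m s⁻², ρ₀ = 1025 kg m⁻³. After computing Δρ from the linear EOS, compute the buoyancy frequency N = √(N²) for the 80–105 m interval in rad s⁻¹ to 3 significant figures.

0.0261 rad s⁻¹

ΔT = -3.4 K, ΔS = +1.51 psu (deep − shallow).
Δρ/ρ₀ = −αΔT + βΔS = 5.10 × 10⁻⁴ + 1.2231 × 10⁻³ = 1.7331 × 10⁻³, so Δρ ≈ 1.776 kg m⁻³.
N² = (g/ρ₀)·Δρ/Δz = g·(Δρ/ρ₀)/Δz = 9.8 × 1.7331 × 10⁻³ / 25 = 6.7938 × 10⁻⁴ s⁻².
N = √(6.7938 × 10⁻⁴) = 0.026065 rad s⁻¹ ≈ 0.0261 rad s⁻¹.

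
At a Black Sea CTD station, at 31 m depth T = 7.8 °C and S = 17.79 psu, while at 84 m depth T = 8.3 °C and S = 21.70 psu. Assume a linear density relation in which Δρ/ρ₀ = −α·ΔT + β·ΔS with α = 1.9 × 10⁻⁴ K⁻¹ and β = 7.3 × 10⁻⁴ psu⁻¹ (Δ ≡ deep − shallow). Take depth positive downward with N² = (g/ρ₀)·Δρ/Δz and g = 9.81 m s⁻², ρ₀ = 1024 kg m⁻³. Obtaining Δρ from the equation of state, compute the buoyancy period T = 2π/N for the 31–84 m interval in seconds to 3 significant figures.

278 s

ΔT = +0.5 K, ΔS = +3.91 psu (deep − shallow).
Δρ/ρ₀ = −αΔT + βΔS = -9.50 × 10⁻⁵ + 2.8543 × 10⁻³ = 2.7593 × 10⁻³, so Δρ ≈ 2.826 kg m⁻³.
N² = (g/ρ₀)·Δρ/Δz = g·(Δρ/ρ₀)/Δz = 9.81 × 2.7593 × 10⁻³ / 53 = 5.1073 × 10⁻⁴ s⁻².
N = √(5.1073 × 10⁻⁴) = 0.022599 rad s⁻¹ → T = 2π/N = 278.03 s ≈ 278 s.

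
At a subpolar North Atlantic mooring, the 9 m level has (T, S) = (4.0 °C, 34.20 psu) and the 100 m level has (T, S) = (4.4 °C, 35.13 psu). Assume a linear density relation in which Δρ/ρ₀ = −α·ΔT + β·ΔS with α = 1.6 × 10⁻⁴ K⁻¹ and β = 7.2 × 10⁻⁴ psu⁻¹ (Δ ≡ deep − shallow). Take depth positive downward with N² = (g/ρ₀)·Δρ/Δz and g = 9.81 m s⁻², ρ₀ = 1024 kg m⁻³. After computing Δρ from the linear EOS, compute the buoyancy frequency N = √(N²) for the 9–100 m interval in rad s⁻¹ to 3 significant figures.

ΔT = +0.4 K, ΔS = +0.93 psu (deep − shallow).
Δρ/ρ₀ = −αΔT + βΔS = -6.40 × 10⁻⁵ + 6.696 × 10⁻⁴ = 6.056 × 10⁻⁴, so Δρ ≈ 0.6201 kg m⁻³.
N² = (g/ρ₀)·Δρ/Δz = g·(Δρ/ρ₀)/Δz = 9.81 × 6.056 × 10⁻⁴ / 91 = 6.5285 × 10⁻⁵ s⁻².
N = √(6.5285 × 10⁻⁵) = 8.0799 × 10⁻³ rad s⁻¹ ≈ 8.08 × 10⁻³ rad s⁻¹.

8.08 × 10⁻³ rad s⁻¹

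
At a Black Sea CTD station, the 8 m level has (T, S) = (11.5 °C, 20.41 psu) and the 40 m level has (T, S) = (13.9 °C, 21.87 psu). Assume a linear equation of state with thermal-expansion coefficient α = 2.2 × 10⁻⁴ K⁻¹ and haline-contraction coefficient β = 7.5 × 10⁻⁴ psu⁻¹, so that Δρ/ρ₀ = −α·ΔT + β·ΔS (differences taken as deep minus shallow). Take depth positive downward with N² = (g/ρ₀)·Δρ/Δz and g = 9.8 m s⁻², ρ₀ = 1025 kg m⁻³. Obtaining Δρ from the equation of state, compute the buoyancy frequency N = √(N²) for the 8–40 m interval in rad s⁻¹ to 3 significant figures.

ΔT = +2.4 K, ΔS = +1.46 psu (deep − shallow).
Δρ/ρ₀ = −αΔT + βΔS = -5.28 × 10⁻⁴ + 1.095 × 10⁻³ = 5.67 × 10⁻⁴, so Δρ ≈ 0.5812 kg m⁻³.
N² = (g/ρ₀)·Δρ/Δz = g·(Δρ/ρ₀)/Δz = 9.8 × 5.67 × 10⁻⁴ / 32 = 1.7364 × 10⁻⁴ s⁻².
N = √(1.7364 × 10⁻⁴) = 0.013177 rad s⁻¹ ≈ 0.0132 rad s⁻¹.

0.0132 rad s⁻¹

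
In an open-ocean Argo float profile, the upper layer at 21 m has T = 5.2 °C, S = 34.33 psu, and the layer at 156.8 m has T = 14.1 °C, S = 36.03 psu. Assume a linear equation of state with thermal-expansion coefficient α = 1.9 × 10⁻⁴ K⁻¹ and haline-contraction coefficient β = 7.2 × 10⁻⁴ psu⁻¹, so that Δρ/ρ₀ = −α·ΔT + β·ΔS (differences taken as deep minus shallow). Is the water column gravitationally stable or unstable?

unstable

ΔT = 14.1 − 5.2 = +8.9 K and ΔS = 36.03 − 34.33 = +1.70 psu (deep − shallow).
−αΔT = -1.691 × 10⁻³; βΔS = 1.224 × 10⁻³; sum Δρ/ρ₀ = -4.67 × 10⁻⁴.
Δρ/ρ₀ < 0, so Δρ < 0: deeper water is lighter → statically unstable; the column would overturn.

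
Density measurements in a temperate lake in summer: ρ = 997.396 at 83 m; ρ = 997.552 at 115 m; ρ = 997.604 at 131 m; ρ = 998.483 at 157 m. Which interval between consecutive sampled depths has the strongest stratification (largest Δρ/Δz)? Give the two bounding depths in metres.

131–157 m

Compute the density gradient over each adjacent pair:
  83–115 m: Δρ/Δz = 0.156/32 = 4.9 × 10⁻³ kg m⁻⁴
  115–131 m: Δρ/Δz = 0.052/16 = 3.2 × 10⁻³ kg m⁻⁴
  131–157 m: Δρ/Δz = 0.879/26 = 0.034 kg m⁻⁴
The largest gradient is in the 131–157 m interval — the pycnocline.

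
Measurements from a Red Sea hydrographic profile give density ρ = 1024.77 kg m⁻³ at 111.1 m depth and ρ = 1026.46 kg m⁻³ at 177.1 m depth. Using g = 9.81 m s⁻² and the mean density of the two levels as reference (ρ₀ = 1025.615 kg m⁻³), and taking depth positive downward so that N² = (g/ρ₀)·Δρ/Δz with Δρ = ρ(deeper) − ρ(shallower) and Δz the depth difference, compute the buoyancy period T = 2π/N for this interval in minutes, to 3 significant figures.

Δρ = 1026.46 − 1024.77 = 1.69 kg m⁻³ over Δz = 177.1 − 111.1 = 66 m.
N² = (9.81/1025.615) × (1.69/66) = 2.4492 × 10⁻⁴ s⁻².
N = √(2.4492 × 10⁻⁴) = 0.015650 rad s⁻¹, so T = 2π/N = 401.48 s = 6.6913 min ≈ 6.69 min.

6.69 min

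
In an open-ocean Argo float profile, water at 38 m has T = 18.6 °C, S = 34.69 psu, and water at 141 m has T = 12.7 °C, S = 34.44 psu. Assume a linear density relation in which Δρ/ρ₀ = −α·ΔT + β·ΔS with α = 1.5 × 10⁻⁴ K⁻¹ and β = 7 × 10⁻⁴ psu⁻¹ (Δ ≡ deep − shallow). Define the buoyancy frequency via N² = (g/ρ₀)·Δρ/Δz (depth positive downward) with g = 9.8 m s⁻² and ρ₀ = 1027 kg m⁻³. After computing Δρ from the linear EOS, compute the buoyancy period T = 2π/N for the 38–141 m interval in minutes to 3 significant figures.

12.7 min

ΔT = -5.9 K, ΔS = -0.25 psu (deep − shallow).
Δρ/ρ₀ = −αΔT + βΔS = 8.85 × 10⁻⁴ − 1.75 × 10⁻⁴ = 7.10 × 10⁻⁴, so Δρ ≈ 0.7292 kg m⁻³.
N² = (g/ρ₀)·Δρ/Δz = g·(Δρ/ρ₀)/Δz = 9.8 × 7.10 × 10⁻⁴ / 103 = 6.7553 × 10⁻⁵ s⁻².
N = √(6.7553 × 10⁻⁵) = 8.2191 × 10⁻³ rad s⁻¹ → T = 2π/N = 764.46 s = 12.741 min ≈ 12.7 min.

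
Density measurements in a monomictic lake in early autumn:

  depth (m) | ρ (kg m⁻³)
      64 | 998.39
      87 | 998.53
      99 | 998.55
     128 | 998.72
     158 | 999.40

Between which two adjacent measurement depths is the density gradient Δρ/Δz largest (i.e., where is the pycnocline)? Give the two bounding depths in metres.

Compute the density gradient over each adjacent pair:
  64–87 m: Δρ/Δz = 0.14/23 = 6.1 × 10⁻³ kg m⁻⁴
  87–99 m: Δρ/Δz = 0.02/12 = 1.7 × 10⁻³ kg m⁻⁴
  99–128 m: Δρ/Δz = 0.17/29 = 5.9 × 10⁻³ kg m⁻⁴
  128–158 m: Δρ/Δz = 0.68/30 = 0.023 kg m⁻⁴
The largest gradient is in the 128–158 m interval — the pycnocline.

128–158 m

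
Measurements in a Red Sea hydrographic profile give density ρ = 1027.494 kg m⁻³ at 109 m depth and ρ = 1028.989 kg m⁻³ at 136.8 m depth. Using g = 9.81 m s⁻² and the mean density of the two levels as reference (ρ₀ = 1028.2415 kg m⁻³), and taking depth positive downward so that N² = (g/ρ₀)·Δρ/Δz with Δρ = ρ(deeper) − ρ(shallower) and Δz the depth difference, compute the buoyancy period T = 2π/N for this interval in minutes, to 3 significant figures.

4.62 min

Δρ = 1028.989 − 1027.494 = 1.495 kg m⁻³ over Δz = 136.8 − 109 = 27.8 m.
N² = (9.81/1028.2415) × (1.495/27.8) = 5.1306 × 10⁻⁴ s⁻².
N = √(5.1306 × 10⁻⁴) = 0.022651 rad s⁻¹, so T = 2π/N = 277.39 s = 4.6232 min ≈ 4.62 min.
N² > 0, so the interval is statically stable.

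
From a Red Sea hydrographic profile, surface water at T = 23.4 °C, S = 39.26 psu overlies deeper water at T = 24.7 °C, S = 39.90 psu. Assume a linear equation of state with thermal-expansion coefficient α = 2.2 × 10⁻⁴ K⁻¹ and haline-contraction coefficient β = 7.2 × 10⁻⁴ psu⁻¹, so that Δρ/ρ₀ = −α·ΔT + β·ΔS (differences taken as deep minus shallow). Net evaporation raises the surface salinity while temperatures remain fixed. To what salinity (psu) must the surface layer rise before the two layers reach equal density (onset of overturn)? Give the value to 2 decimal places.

Neutral buoyancy requires −α(T_deep − T_surf) + β(S_deep − S_surf′) = 0.
S_surf′ = S_deep − (α/β)·ΔT = 39.90 − (2.2 × 10⁻⁴/7.2 × 10⁻⁴)·(+1.3) = 39.5028 psu.
Increase required: 39.5028 − 39.26 = 0.2428 psu.

39.50 psu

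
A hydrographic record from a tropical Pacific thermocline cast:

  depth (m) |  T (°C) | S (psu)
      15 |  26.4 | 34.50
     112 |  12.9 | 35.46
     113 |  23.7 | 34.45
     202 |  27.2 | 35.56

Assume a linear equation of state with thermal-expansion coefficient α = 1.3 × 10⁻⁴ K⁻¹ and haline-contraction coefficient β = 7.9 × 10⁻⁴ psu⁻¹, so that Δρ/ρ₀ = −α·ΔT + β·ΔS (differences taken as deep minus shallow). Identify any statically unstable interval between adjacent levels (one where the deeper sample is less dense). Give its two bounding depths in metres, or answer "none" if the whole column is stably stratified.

Evaluate Δρ/ρ₀ = −αΔT + βΔS across each adjacent pair:
  15–112 m: −αΔT+βΔS = −(1.3 × 10⁻⁴)(-13.5)+(7.9 × 10⁻⁴)(+0.96) = 2.5 × 10⁻³ → stable
  112–113 m: −αΔT+βΔS = −(1.3 × 10⁻⁴)(+10.8)+(7.9 × 10⁻⁴)(-1.01) = -2.2 × 10⁻³ → UNSTABLE
  113–202 m: −αΔT+βΔS = −(1.3 × 10⁻⁴)(+3.5)+(7.9 × 10⁻⁴)(+1.11) = 4.2 × 10⁻⁴ → stable
The 112–113 m interval has Δρ < 0: lighter water underlies denser water.

112–113 m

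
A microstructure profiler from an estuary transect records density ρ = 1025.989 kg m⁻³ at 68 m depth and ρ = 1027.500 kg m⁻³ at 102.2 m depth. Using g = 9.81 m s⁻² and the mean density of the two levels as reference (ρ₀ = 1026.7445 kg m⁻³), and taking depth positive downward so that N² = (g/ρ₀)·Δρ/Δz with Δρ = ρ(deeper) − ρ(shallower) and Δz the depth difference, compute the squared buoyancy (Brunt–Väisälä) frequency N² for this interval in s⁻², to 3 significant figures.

Δρ = 1027.500 − 1025.989 = 1.511 kg m⁻³ over Δz = 102.2 − 68 = 34.2 m.
N² = (9.81/1026.7445) × (1.511/34.2) = 4.2213 × 10⁻⁴ s⁻² ≈ 4.22 × 10⁻⁴ s⁻².
A positive N² confirms static stability across the interval.

4.22 × 10⁻⁴ s⁻²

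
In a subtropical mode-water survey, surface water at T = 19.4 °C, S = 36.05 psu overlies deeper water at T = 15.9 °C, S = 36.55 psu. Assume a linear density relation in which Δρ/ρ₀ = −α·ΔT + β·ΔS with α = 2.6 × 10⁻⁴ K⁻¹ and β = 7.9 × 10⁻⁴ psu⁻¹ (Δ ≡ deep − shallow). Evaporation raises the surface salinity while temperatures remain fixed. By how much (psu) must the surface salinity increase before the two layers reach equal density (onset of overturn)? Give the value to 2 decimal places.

1.65 psu

Neutral buoyancy requires −α(T_deep − T_surf) + β(S_deep − S_surf′) = 0.
S_surf′ = S_deep − (α/β)·ΔT = 36.55 − (2.6 × 10⁻⁴/7.9 × 10⁻⁴)·(-3.5) = 37.7019 psu.
Increase required: 37.7019 − 36.05 = 1.6519 psu.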